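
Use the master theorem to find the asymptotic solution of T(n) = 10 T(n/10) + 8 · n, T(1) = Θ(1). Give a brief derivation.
T(n) = Θ(n log n)

log_10 10 = 1, and f(n) = 8 · n = Θ(n^(log_10 10)). This is Case 2 of the master theorem: T(n) = Θ(f(n) · log n) = Θ(n log n).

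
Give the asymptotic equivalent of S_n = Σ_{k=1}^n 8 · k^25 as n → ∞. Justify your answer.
S_n ~ 4 · n^26 / 13

By integral comparison (Euler-Maclaurin), Σ_{k=1}^n 8 · k^25 = 8 · ∫_0^n x^25 dx + O(n^25) = 8 · n^26/26 = 4 · n^26 / 13 + O(n^25). (Equivalently, Faulhaber's formula gives the same leading term.)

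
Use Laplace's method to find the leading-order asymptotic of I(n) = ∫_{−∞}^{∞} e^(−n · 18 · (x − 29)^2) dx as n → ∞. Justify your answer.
I(n) = sqrt(π/(18n))

Here φ(x) = 18 · (x − 29)^2 has its unique minimum at x* = 29 with φ(x*) = 0 and φ''(x*) = 36. Laplace's method gives
  I(n) ~ e^(−n φ(x*)) · sqrt(2π / (n · φ''(x*))) = sqrt(2π / (36n)) = sqrt(π/(18n)).
This is exact: substituting u = (x − 29)·sqrt(18n) gives I(n) = (1/sqrt(18n)) ∫_{−∞}^{∞} e^(−u^2) du = sqrt(π/(18n)).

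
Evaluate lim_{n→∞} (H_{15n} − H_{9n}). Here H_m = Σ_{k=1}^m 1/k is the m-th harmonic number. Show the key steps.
lim = ln(15/9) = ln(5/3)

Euler-Maclaurin gives H_m = ln m + γ + 1/(2m) + O(1/m^2). The γ and O(1/m) terms cancel in the difference:
  H_{15n} − H_{9n} = ln(15n) − ln(9n) + O(1/n) = ln(15/9) + O(1/n).
Hence the limit is ln(15/9) = ln(5/3).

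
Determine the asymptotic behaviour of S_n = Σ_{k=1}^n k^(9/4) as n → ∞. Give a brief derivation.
S_n ~ (4/13) · n^(13/4)

Integral comparison: Σ_{k=1}^n k^(9/4) = ∫_0^n x^(9/4) dx + O(n^(9/4)). The integral is n^(1 + 9/4) / (1 + 9/4) = n^((9+4)/4) / ((9+4)/4) = (4/13) · n^(13/4).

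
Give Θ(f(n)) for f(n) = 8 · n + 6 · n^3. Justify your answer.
f(n) ∈ Θ(n^3)

Compare the terms by growth order. For large n, n^a · (log n)^b dominates n^a' · (log n)^b' iff a > a', or (a = a' and b > b'). Ranking the 2 terms shows the dominant one is 6 · n^3. Hence f(n) ∈ Θ(n^3).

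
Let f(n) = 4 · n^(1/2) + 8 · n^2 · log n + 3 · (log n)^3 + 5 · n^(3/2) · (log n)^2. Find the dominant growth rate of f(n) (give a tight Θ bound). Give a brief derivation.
f(n) ∈ Θ(n^2 · log n)

Compare the terms by growth order. For large n, n^a · (log n)^b dominates n^a' · (log n)^b' iff a > a', or (a = a' and b > b'). Ranking the 4 terms shows the dominant one is 8 · n^2 · log n. Hence f(n) ∈ Θ(n^2 · log n).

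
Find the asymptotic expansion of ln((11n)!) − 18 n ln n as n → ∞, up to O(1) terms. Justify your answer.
ln((11n)!) − 18 n ln n = −7 n ln n + 11(ln 11 − 1) n + (1/2) ln(2π·11n) + O(1/n)

Stirling: ln((11n)!) = 11n ln(11n) − 11n + (1/2) ln(2π·11n) + O(1/n).
Expand 11n ln(11n) = 11n (ln n + ln 11) = 11n ln n + 11n ln 11.
Subtract 18n ln n: leading term is (11 − 18) n ln n = −7 n ln n. The next term is 11n ln 11 − 11n = 11(ln 11 − 1) n. Then the (1/2) ln(2π·11n) correction.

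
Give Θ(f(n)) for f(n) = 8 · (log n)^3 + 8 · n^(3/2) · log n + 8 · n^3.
f(n) ∈ Θ(n^3)

Compare the terms by growth order. For large n, n^a · (log n)^b dominates n^a' · (log n)^b' iff a > a', or (a = a' and b > b'). Ranking the 3 terms shows the dominant one is 8 · n^3. Hence f(n) ∈ Θ(n^3).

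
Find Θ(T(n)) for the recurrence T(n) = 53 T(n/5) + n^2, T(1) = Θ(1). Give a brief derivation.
T(n) = Θ(n^(log_5 53))

Master theorem: compare f(n) = n^2 to n^(log_5 53) where log_5 53 ≈ 2.467. Since 2 < log_5 53, we have f(n) = O(n^(log_5 53 − ε)) for some ε > 0 — Case 1. Hence T(n) = Θ(n^(log_5 53)).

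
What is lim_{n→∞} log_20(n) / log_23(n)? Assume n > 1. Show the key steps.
lim = ln(23) / ln(20) = log_20(23)

Change of base: log_20(n) = ln n / ln 20 and log_23(n) = ln n / ln 23. The ratio is (ln n / ln 20) · (ln 23 / ln n) = ln 23 / ln 20, a constant independent of n. So the limit is ln 23 / ln 20 = log_20(23).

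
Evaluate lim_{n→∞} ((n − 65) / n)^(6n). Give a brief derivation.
lim = e^(−390)

Rewrite as (1 − 65/n)^(6n). By the standard limit (1 + x/n)^n → e^x, we have (1 − 65/n)^n → e^(−65), and raising to the 6th power gives e^(−390).
More precisely, ln[(1 − 65/n)^(6n)] = 6n · ln(1 − 65/n) = 6n · (-65/n + O(1/n^2)) = -390 + O(1/n) → -390.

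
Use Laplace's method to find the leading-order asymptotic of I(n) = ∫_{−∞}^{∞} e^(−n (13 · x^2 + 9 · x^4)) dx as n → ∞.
I(n) ~ sqrt(π/(13n))

φ(x) = 13 · x^2 + 9 · x^4 has its unique global minimum at x* = 0 (since φ'(x) = 26x + 36x^3 = 0 only at x = 0 for real x with both coefficients positive, and φ → ∞ as |x| → ∞). At x* = 0, φ(0) = 0 and φ''(0) = 26. Laplace's method then gives
  I(n) ~ sqrt(2π / (n · φ''(0))) · e^(−n φ(0)) = sqrt(2π / (26n)) = sqrt(π/(13n)).
The 9 · x^4 term contributes only at subleading order (an O(1/n) relative correction).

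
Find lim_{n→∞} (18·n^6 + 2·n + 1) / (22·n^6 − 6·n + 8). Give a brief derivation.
lim = 18/22 = 9/11

For large n the leading n^6 terms dominate both numerator and denominator. Dividing top and bottom by n^6, every other term tends to 0, leaving 18/22 = 9/11.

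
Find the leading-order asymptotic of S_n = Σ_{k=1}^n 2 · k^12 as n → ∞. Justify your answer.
S_n ~ 2 · n^13 / 13

By integral comparison (Euler-Maclaurin), Σ_{k=1}^n 2 · k^12 = 2 · ∫_0^n x^12 dx + O(n^12) = 2 · n^13/13 + O(n^12). (Equivalently, Faulhaber's formula gives the same leading term.)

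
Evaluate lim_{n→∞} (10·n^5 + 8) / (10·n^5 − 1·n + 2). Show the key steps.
lim = 10/10 = 1

For large n the leading n^5 terms dominate both numerator and denominator. Dividing top and bottom by n^5, every other term tends to 0, leaving 10/10 = 1.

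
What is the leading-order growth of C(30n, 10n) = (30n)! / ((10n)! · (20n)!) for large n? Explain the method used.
C(30n, 10n) ~ (27/4)^(10n) · sqrt(3/(4π·10n))

Write N = 10n. Apply Stirling to each factorial:
  (3N)! ~ sqrt(2π·3N) · (3N/e)^(3N),
  N! ~ sqrt(2π N) · (N/e)^N,
  (2N)! ~ sqrt(2π·2N) · (2N/e)^(2N).
The exponential factors combine to (3N)^(3N) / (N^N · (2N)^(2N)) = 3^(3N)/2^(2N) = (3^3/2^2)^N = (27/4)^N.
The square-root prefactors combine to sqrt(2π·3N) / (sqrt(2π N)·sqrt(2π·2N)) = sqrt(3 / (2π·2·N)) = sqrt(3/(4π·10n)).
Substituting N = 10n: C(30n, 10n) ~ (27/4)^(10n) · sqrt(3/(4π·10n)).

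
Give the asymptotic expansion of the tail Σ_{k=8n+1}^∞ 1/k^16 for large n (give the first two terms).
Σ_{k>8n} 1/k^16 = 1/(15 · (8n)^15) − 1/(2 · (8n)^16) + O(1/(8n)^17)

Compare to the integral: ∫_{8n}^∞ x^(−16) dx = [−x^(−15)/15]_{8n}^∞ = 1/((16−1)·(8n)^15). The Euler-Maclaurin correction adds −f(8n)/2 = −1/(2·(8n)^16). Euler-Maclaurin then gives
  Σ_{k>8n} 1/k^16 = ∫_{8n}^∞ dx/x^16 − 1/(2·(8n)^16) + O(1/(8n)^17).
(Equivalently this is ζ(16) − Σ_{k≤8n} 1/k^16.)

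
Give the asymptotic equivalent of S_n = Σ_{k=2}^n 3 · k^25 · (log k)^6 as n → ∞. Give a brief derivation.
S_n ~ 3 · n^26 · (log n)^6 / 26

By integral comparison, S_n = ∫_1^n 3 · x^25 · (log x)^6 dx + O(n^25 · (log n)^6). For the integral, the leading term of ∫_1^n x^25 (log x)^6 dx is n^26/26 · (log n)^6 (by repeated integration by parts; each step lowers the log-exponent and produces a relatively O(1/log n) correction). Hence S_n ~ 3 · n^26 · (log n)^6 / 26.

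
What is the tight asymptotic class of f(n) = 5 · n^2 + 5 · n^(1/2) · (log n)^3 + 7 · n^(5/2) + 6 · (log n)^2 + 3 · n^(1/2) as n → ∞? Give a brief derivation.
f(n) ∈ Θ(n^(5/2))

Compare the terms by growth order. For large n, n^a · (log n)^b dominates n^a' · (log n)^b' iff a > a', or (a = a' and b > b'). Ranking the 5 terms shows the dominant one is 7 · n^(5/2). Hence f(n) ∈ Θ(n^(5/2)).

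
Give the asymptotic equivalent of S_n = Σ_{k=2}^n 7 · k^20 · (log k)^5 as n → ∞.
S_n ~ n^21 · (log n)^5 / 3

By integral comparison, S_n = ∫_1^n 7 · x^20 · (log x)^5 dx + O(n^20 · (log n)^5). For the integral, the leading term of ∫_1^n x^20 (log x)^5 dx is n^21/21 · (log n)^5 (by repeated integration by parts; each step lowers the log-exponent and produces a relatively O(1/log n) correction). Hence S_n ~ n^21 · (log n)^5 / 3.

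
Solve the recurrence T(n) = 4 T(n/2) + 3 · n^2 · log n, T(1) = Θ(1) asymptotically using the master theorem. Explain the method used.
T(n) = Θ(n^2 · (log n)^2)

Here log_2 4 = 2 and f(n) = 3 · n^2 · log n = Θ(n^(log_2 4) · (log n)^1). This is the extended Case 2 of the master theorem (f matches the critical exponent up to log factors), giving T(n) = Θ(n^(log_2 4) · (log n)^(1+1)) = Θ(n^2 · (log n)^2).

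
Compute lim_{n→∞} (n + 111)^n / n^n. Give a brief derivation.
lim = e^111

Rewrite as (1 + 111/n)^(n). By the standard limit (1 + x/n)^n → e^x, we have (1 + 111/n)^n → e^111, and raising to the 1st power gives e^111.
More precisely, ln[(1 + 111/n)^(n)] = n · ln(1 + 111/n) = n · (111/n + O(1/n^2)) = 111 + O(1/n) → 111.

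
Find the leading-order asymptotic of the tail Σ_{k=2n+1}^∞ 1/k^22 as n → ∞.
Σ_{k>2n} 1/k^22 ~ 1/(21 · (2n)^21)

Compare to the integral: ∫_{2n}^∞ x^(−22) dx = [−x^(−21)/21]_{2n}^∞ = 1/((22−1)·(2n)^21). Euler-Maclaurin then gives
  Σ_{k>2n} 1/k^22 = ∫_{2n}^∞ dx/x^22 − 1/(2·(2n)^22) + O(1/(2n)^23).
(Equivalently this is ζ(22) − Σ_{k≤2n} 1/k^22.)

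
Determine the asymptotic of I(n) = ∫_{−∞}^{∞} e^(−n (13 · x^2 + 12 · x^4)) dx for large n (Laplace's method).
I(n) ~ sqrt(π/(13n))

φ(x) = 13 · x^2 + 12 · x^4 has its unique global minimum at x* = 0 (since φ'(x) = 26x + 48x^3 = 0 only at x = 0 for real x with both coefficients positive, and φ → ∞ as |x| → ∞). At x* = 0, φ(0) = 0 and φ''(0) = 26. Laplace's method then gives
  I(n) ~ sqrt(2π / (n · φ''(0))) · e^(−n φ(0)) = sqrt(2π / (26n)) = sqrt(π/(13n)).
The 12 · x^4 term contributes only at subleading order (an O(1/n) relative correction).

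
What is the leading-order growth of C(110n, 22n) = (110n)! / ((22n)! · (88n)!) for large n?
C(110n, 22n) ~ (3125/256)^(22n) · sqrt(5/(8π·22n))

Write N = 22n. Apply Stirling to each factorial:
  (5N)! ~ sqrt(2π·5N) · (5N/e)^(5N),
  N! ~ sqrt(2π N) · (N/e)^N,
  (4N)! ~ sqrt(2π·4N) · (4N/e)^(4N).
The exponential factors combine to (5N)^(5N) / (N^N · (4N)^(4N)) = 5^(5N)/4^(4N) = (5^5/4^4)^N = (3125/256)^N.
The square-root prefactors combine to sqrt(2π·5N) / (sqrt(2π N)·sqrt(2π·4N)) = sqrt(5 / (2π·4·N)) = sqrt(5/(8π·22n)).
Substituting N = 22n: C(110n, 22n) ~ (3125/256)^(22n) · sqrt(5/(8π·22n)).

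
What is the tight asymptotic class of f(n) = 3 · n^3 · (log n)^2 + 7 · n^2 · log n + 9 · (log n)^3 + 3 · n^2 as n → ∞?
f(n) ∈ Θ(n^3 · (log n)^2)

Compare the terms by growth order. For large n, n^a · (log n)^b dominates n^a' · (log n)^b' iff a > a', or (a = a' and b > b'). Ranking the 4 terms shows the dominant one is 3 · n^3 · (log n)^2. Hence f(n) ∈ Θ(n^3 · (log n)^2).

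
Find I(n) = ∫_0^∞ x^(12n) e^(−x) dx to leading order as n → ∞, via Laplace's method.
I(n) ~ sqrt(2π·12n) · (12n/e)^(12n)

Write the integrand as exp(12n ln x − x) and set f(x) = 12n ln x − x. Then f'(x) = 12n/x − 1 = 0 at x* = 12n, and f''(x*) = −12n/x*^2 = −1/(12n). Laplace's method (interior maximum) gives
  I(n) ~ e^(f(x*)) · sqrt(2π / |f''(x*)|)
        = exp(12n ln(12n) − 12n) · sqrt(2π · 12n)
        = (12n)^(12n) e^(−12n) · sqrt(2π·12n)
        = sqrt(2π·12n) · (12n/e)^(12n).
This matches Γ(12n+1) with Stirling applied to Γ.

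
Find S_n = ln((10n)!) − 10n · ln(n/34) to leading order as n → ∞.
S_n ~ 10n · (ln 340 − 1) + O(ln n)

Stirling: ln((10n)!) = 10n ln(10n) − 10n + O(ln n).
  S_n = 10n ln(10n) − 10n − 10n ln(n/34) + O(ln n)
      = 10n ln(10n) − 10n ln n + 10n ln 34 − 10n + O(ln n)
      = 10n ln 10 + 10n ln 34 − 10n + O(ln n)
      = 10n (ln 340 − 1) + O(ln n).
Numerically ln(340) − 1 ≈ 4.8289.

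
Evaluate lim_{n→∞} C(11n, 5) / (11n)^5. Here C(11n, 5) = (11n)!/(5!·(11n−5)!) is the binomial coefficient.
lim = 1/5! = 1/120

With N = 11n → ∞: C(N, 5) / N^5 = [N(N−1)…(N−4)] / (5! · N^5) = (1/5!) · 1 · (1 − 1/(11n)) · (1 − 2/(11n)) · (1 − 3/(11n)) · (1 − 4/(11n)). Each factor → 1 as N → ∞, so the limit is 1/5! = 1/120.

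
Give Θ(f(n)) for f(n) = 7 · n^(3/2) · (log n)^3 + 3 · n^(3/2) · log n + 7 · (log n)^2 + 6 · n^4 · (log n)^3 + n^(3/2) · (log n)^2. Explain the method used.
f(n) ∈ Θ(n^4 · (log n)^3)

Compare the terms by growth order. For large n, n^a · (log n)^b dominates n^a' · (log n)^b' iff a > a', or (a = a' and b > b'). Ranking the 5 terms shows the dominant one is 6 · n^4 · (log n)^3. Hence f(n) ∈ Θ(n^4 · (log n)^3).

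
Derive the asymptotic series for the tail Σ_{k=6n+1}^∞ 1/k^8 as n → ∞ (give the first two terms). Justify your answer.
Σ_{k>6n} 1/k^8 = 1/(7 · (6n)^7) − 1/(2 · (6n)^8) + O(1/(6n)^9)

Compare to the integral: ∫_{6n}^∞ x^(−8) dx = [−x^(−7)/7]_{6n}^∞ = 1/((8−1)·(6n)^7). The Euler-Maclaurin correction adds −f(6n)/2 = −1/(2·(6n)^8). Euler-Maclaurin then gives
  Σ_{k>6n} 1/k^8 = ∫_{6n}^∞ dx/x^8 − 1/(2·(6n)^8) + O(1/(6n)^9).
(Equivalently this is ζ(8) − Σ_{k≤6n} 1/k^8.)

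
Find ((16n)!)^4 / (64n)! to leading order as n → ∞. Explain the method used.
((16n)!)^4/(64n)! ~ ((2π·16n)^(3/2) / 2) · 4^(−4·16n)  →  0

Write N = 16n. Stirling: N! ~ sqrt(2π N)(N/e)^N and (4N)! ~ sqrt(2π·4N)·(4N/e)^(4N).
  (N!)^4/(4N)! ~ (2π N)^(4/2) (N/e)^(4N) / [sqrt(2π·4N) (4N/e)^(4N)]
     = (2π N)^(4/2) / sqrt(2π·4N) · (N/(4N))^(4N)
     = (2π N)^((4−1)/2) / 2 · 4^(−4N).
Since 4^4 > 1, the factor 4^(−4N) decays exponentially, so the ratio → 0. Substituting N = 16n gives the stated form.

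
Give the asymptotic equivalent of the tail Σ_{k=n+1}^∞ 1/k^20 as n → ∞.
Σ_{k>n} 1/k^20 ~ 1/(19 · n^19)

Compare to the integral: ∫_{n}^∞ x^(−20) dx = [−x^(−19)/19]_{n}^∞ = 1/((20−1)·n^19). Euler-Maclaurin then gives
  Σ_{k>n} 1/k^20 = ∫_{n}^∞ dx/x^20 − 1/(2·n^20) + O(1/n^21).
(Equivalently this is ζ(20) − Σ_{k≤n} 1/k^20.)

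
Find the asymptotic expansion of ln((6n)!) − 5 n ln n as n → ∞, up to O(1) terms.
ln((6n)!) − 5 n ln n = n ln n + 6(ln 6 − 1) n + (1/2) ln(2π·6n) + O(1/n)

Stirling: ln((6n)!) = 6n ln(6n) − 6n + (1/2) ln(2π·6n) + O(1/n).
Expand 6n ln(6n) = 6n (ln n + ln 6) = 6n ln n + 6n ln 6.
Subtract 5n ln n: leading term is (6 − 5) n ln n = n ln n. The next term is 6n ln 6 − 6n = 6(ln 6 − 1) n. Then the (1/2) ln(2π·6n) correction.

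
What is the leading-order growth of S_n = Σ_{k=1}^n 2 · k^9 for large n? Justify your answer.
S_n ~ n^10 / 5

By integral comparison (Euler-Maclaurin), Σ_{k=1}^n 2 · k^9 = 2 · ∫_0^n x^9 dx + O(n^9) = 2 · n^10/10 = n^10 / 5 + O(n^9). (Equivalently, Faulhaber's formula gives the same leading term.)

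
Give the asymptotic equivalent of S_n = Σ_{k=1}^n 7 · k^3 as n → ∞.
S_n ~ 7 · n^4 / 4

By integral comparison (Euler-Maclaurin), Σ_{k=1}^n 7 · k^3 = 7 · ∫_0^n x^3 dx + O(n^3) = 7 · n^4/4 + O(n^3). (Equivalently, Faulhaber's formula gives the same leading term.)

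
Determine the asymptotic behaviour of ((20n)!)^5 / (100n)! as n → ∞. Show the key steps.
((20n)!)^5/(100n)! ~ ((2π·20n)^(4/2) / sqrt(5)) · 5^(−5·20n)  →  0

Write N = 20n. Stirling: N! ~ sqrt(2π N)(N/e)^N and (5N)! ~ sqrt(2π·5N)·(5N/e)^(5N).
  (N!)^5/(5N)! ~ (2π N)^(5/2) (N/e)^(5N) / [sqrt(2π·5N) (5N/e)^(5N)]
     = (2π N)^(5/2) / sqrt(2π·5N) · (N/(5N))^(5N)
     = (2π N)^((5−1)/2) / sqrt(5) · 5^(−5N).
Since 5^5 > 1, the factor 5^(−5N) decays exponentially, so the ratio → 0. Substituting N = 20n gives the stated form.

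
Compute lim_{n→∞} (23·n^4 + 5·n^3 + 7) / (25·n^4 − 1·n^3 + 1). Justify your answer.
lim = 23/25

For large n the leading n^4 terms dominate both numerator and denominator. Dividing top and bottom by n^4, every other term tends to 0, leaving 23/25.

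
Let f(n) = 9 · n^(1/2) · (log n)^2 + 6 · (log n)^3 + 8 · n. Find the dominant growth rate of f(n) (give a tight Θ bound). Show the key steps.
f(n) ∈ Θ(n)

Compare the terms by growth order. For large n, n^a · (log n)^b dominates n^a' · (log n)^b' iff a > a', or (a = a' and b > b'). Ranking the 3 terms shows the dominant one is 8 · n. Hence f(n) ∈ Θ(n).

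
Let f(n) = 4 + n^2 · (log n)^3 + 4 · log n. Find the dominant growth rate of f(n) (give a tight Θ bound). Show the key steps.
f(n) ∈ Θ(n^2 · (log n)^3)

Compare the terms by growth order. For large n, n^a · (log n)^b dominates n^a' · (log n)^b' iff a > a', or (a = a' and b > b'). Ranking the 3 terms shows the dominant one is n^2 · (log n)^3. Hence f(n) ∈ Θ(n^2 · (log n)^3).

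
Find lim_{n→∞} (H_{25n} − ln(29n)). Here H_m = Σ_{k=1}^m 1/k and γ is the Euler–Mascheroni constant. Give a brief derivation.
lim = ln(25/29) + γ

By Euler-Maclaurin, H_m = ln m + γ + O(1/m). So
  H_{25n} − ln(29n) = ln(25n) + γ − ln(29n) + O(1/n)
                       = ln(25/29) + γ + O(1/n).
Hence the limit is ln(25/29) + γ.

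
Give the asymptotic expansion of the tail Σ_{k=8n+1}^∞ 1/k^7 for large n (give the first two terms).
Σ_{k>8n} 1/k^7 = 1/(6 · (8n)^6) − 1/(2 · (8n)^7) + O(1/(8n)^8)

Compare to the integral: ∫_{8n}^∞ x^(−7) dx = [−x^(−6)/6]_{8n}^∞ = 1/((7−1)·(8n)^6). The Euler-Maclaurin correction adds −f(8n)/2 = −1/(2·(8n)^7). Euler-Maclaurin then gives
  Σ_{k>8n} 1/k^7 = ∫_{8n}^∞ dx/x^7 − 1/(2·(8n)^7) + O(1/(8n)^8).
(Equivalently this is ζ(7) − Σ_{k≤8n} 1/k^7.)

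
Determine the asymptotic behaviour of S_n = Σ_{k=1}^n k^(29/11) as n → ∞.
S_n ~ (11/40) · n^(40/11)

Integral comparison: Σ_{k=1}^n k^(29/11) = ∫_0^n x^(29/11) dx + O(n^(29/11)). The integral is n^(1 + 29/11) / (1 + 29/11) = n^((29+11)/11) / ((29+11)/11) = (11/40) · n^(40/11).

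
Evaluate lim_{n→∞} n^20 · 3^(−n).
lim = 0

Exponentials with base > 1 dominate every fixed polynomial: for any fixed c, n^c / 3^n → 0 as n → ∞ (e.g. by the ratio test, or by writing 3^n = e^(n ln 3) and noting e^(n ln 3) / n^c → ∞). Hence n^20 · 3^(−n) = n^20 / 3^n → 0.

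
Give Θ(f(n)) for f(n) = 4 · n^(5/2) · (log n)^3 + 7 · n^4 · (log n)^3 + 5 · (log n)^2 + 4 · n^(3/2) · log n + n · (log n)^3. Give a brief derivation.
f(n) ∈ Θ(n^4 · (log n)^3)

Compare the terms by growth order. For large n, n^a · (log n)^b dominates n^a' · (log n)^b' iff a > a', or (a = a' and b > b'). Ranking the 5 terms shows the dominant one is 7 · n^4 · (log n)^3. Hence f(n) ∈ Θ(n^4 · (log n)^3).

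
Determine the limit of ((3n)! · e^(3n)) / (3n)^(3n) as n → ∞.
lim = ∞

Stirling: (3n)! ~ sqrt(2π·3n) · (3n/e)^(3n). Hence
  (3n)! · e^(3n) / (3n)^(3n) ~ sqrt(2π·3n) = sqrt(2π·3) · sqrt(n) → ∞.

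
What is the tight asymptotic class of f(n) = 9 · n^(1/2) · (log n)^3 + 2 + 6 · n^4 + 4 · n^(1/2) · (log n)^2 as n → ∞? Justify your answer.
f(n) ∈ Θ(n^4)

Compare the terms by growth order. For large n, n^a · (log n)^b dominates n^a' · (log n)^b' iff a > a', or (a = a' and b > b'). Ranking the 4 terms shows the dominant one is 6 · n^4. Hence f(n) ∈ Θ(n^4).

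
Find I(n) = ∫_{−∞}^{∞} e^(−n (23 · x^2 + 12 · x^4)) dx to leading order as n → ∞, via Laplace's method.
I(n) ~ sqrt(π/(23n))

φ(x) = 23 · x^2 + 12 · x^4 has its unique global minimum at x* = 0 (since φ'(x) = 46x + 48x^3 = 0 only at x = 0 for real x with both coefficients positive, and φ → ∞ as |x| → ∞). At x* = 0, φ(0) = 0 and φ''(0) = 46. Laplace's method then gives
  I(n) ~ sqrt(2π / (n · φ''(0))) · e^(−n φ(0)) = sqrt(2π / (46n)) = sqrt(π/(23n)).
The 12 · x^4 term contributes only at subleading order (an O(1/n) relative correction).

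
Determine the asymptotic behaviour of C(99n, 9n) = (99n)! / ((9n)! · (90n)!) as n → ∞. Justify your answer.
C(99n, 9n) ~ (285311670611/10000000000)^(9n) · sqrt(11/(20π·9n))

Write N = 9n. Apply Stirling to each factorial:
  (11N)! ~ sqrt(2π·11N) · (11N/e)^(11N),
  N! ~ sqrt(2π N) · (N/e)^N,
  (10N)! ~ sqrt(2π·10N) · (10N/e)^(10N).
The exponential factors combine to (11N)^(11N) / (N^N · (10N)^(10N)) = 11^(11N)/10^(10N) = (11^11/10^10)^N = (285311670611/10000000000)^N.
The square-root prefactors combine to sqrt(2π·11N) / (sqrt(2π N)·sqrt(2π·10N)) = sqrt(11 / (2π·10·N)) = sqrt(11/(20π·9n)).
Substituting N = 9n: C(99n, 9n) ~ (285311670611/10000000000)^(9n) · sqrt(11/(20π·9n)).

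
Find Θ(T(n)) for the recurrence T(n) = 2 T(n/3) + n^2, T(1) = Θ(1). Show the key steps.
T(n) = Θ(n^2)

log_3 2 ≈ 0.631. f(n) = n^2 dominates n^(log_3 2) since 2 > 0.631, and the regularity condition a·f(n/b) = 2·(n/3)^2 = (2/9)·n^2 ≤ c·f(n) holds with c = 2/9 ≈ 0.222 < 1. So this is Case 3: T(n) = Θ(f(n)) = Θ(n^2).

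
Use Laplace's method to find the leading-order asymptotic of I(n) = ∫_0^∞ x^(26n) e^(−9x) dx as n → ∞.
I(n) ~ (sqrt(2π·26n) / 9) · (26n/(9e))^(26n)

Write the integrand as exp(26n ln x − 9x) and set f(x) = 26n ln x − 9x. Then f'(x) = 26n/x − 9 = 0 at x* = 26n/9, and f''(x*) = −26n/x*^2 = −9^2/(26n). Laplace's method (interior maximum) gives
  I(n) ~ e^(f(x*)) · sqrt(2π / |f''(x*)|)
        = exp(26n ln(26n/9) − 26n) · sqrt(2π · 26n / 9^2)
        = (26n/9)^(26n) e^(−26n) · sqrt(2π·26n) / 9
        = (sqrt(2π·26n) / 9) · (26n/(9e))^(26n).
This matches Γ(26n+1)/9^(26n+1) with Stirling applied to Γ.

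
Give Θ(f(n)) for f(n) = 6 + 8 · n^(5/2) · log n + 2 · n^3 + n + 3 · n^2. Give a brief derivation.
f(n) ∈ Θ(n^3)

Compare the terms by growth order. For large n, n^a · (log n)^b dominates n^a' · (log n)^b' iff a > a', or (a = a' and b > b'). Ranking the 5 terms shows the dominant one is 2 · n^3. Hence f(n) ∈ Θ(n^3).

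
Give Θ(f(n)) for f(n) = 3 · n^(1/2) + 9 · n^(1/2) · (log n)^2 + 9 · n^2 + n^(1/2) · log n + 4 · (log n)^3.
f(n) ∈ Θ(n^2)

Compare the terms by growth order. For large n, n^a · (log n)^b dominates n^a' · (log n)^b' iff a > a', or (a = a' and b > b'). Ranking the 5 terms shows the dominant one is 9 · n^2. Hence f(n) ∈ Θ(n^2).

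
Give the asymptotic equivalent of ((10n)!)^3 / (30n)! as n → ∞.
((10n)!)^3/(30n)! ~ ((2π·10n)^(2/2) / sqrt(3)) · 3^(−3·10n)  →  0

Write N = 10n. Stirling: N! ~ sqrt(2π N)(N/e)^N and (3N)! ~ sqrt(2π·3N)·(3N/e)^(3N).
  (N!)^3/(3N)! ~ (2π N)^(3/2) (N/e)^(3N) / [sqrt(2π·3N) (3N/e)^(3N)]
     = (2π N)^(3/2) / sqrt(2π·3N) · (N/(3N))^(3N)
     = (2π N)^((3−1)/2) / sqrt(3) · 3^(−3N).
Since 3^3 > 1, the factor 3^(−3N) decays exponentially, so the ratio → 0. Substituting N = 10n gives the stated form.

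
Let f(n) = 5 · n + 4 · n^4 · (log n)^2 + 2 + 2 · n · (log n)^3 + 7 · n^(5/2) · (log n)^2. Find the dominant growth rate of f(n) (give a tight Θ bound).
f(n) ∈ Θ(n^4 · (log n)^2)

Compare the terms by growth order. For large n, n^a · (log n)^b dominates n^a' · (log n)^b' iff a > a', or (a = a' and b > b'). Ranking the 5 terms shows the dominant one is 4 · n^4 · (log n)^2. Hence f(n) ∈ Θ(n^4 · (log n)^2).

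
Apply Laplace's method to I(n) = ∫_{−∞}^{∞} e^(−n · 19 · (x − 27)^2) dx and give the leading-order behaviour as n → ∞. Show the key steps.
I(n) = sqrt(π/(19n))

Here φ(x) = 19 · (x − 27)^2 has its unique minimum at x* = 27 with φ(x*) = 0 and φ''(x*) = 38. Laplace's method gives
  I(n) ~ e^(−n φ(x*)) · sqrt(2π / (n · φ''(x*))) = sqrt(2π / (38n)) = sqrt(π/(19n)).
This is exact: substituting u = (x − 27)·sqrt(19n) gives I(n) = (1/sqrt(19n)) ∫_{−∞}^{∞} e^(−u^2) du = sqrt(π/(19n)).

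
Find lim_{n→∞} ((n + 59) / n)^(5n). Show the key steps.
lim = e^295

Rewrite as (1 + 59/n)^(5n). By the standard limit (1 + x/n)^n → e^x, we have (1 + 59/n)^n → e^59, and raising to the 5th power gives e^295.
More precisely, ln[(1 + 59/n)^(5n)] = 5n · ln(1 + 59/n) = 5n · (59/n + O(1/n^2)) = 295 + O(1/n) → 295.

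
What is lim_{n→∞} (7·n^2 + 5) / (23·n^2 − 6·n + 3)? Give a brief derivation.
lim = 7/23

For large n the leading n^2 terms dominate both numerator and denominator. Dividing top and bottom by n^2, every other term tends to 0, leaving 7/23.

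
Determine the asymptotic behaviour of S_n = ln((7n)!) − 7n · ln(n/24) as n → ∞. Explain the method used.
S_n ~ 7n · (ln 168 − 1) + O(ln n)

Stirling: ln((7n)!) = 7n ln(7n) − 7n + O(ln n).
  S_n = 7n ln(7n) − 7n − 7n ln(n/24) + O(ln n)
      = 7n ln(7n) − 7n ln n + 7n ln 24 − 7n + O(ln n)
      = 7n ln 7 + 7n ln 24 − 7n + O(ln n)
      = 7n (ln 168 − 1) + O(ln n).
Numerically ln(168) − 1 ≈ 4.1240.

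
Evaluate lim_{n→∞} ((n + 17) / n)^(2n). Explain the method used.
lim = e^34

Rewrite as (1 + 17/n)^(2n). By the standard limit (1 + x/n)^n → e^x, we have (1 + 17/n)^n → e^17, and raising to the 2nd power gives e^34.
More precisely, ln[(1 + 17/n)^(2n)] = 2n · ln(1 + 17/n) = 2n · (17/n + O(1/n^2)) = 34 + O(1/n) → 34.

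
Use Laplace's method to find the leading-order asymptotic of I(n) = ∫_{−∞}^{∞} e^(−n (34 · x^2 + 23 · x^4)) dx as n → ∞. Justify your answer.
I(n) ~ sqrt(π/(34n))

φ(x) = 34 · x^2 + 23 · x^4 has its unique global minimum at x* = 0 (since φ'(x) = 68x + 92x^3 = 0 only at x = 0 for real x with both coefficients positive, and φ → ∞ as |x| → ∞). At x* = 0, φ(0) = 0 and φ''(0) = 68. Laplace's method then gives
  I(n) ~ sqrt(2π / (n · φ''(0))) · e^(−n φ(0)) = sqrt(2π / (68n)) = sqrt(π/(34n)).
The 23 · x^4 term contributes only at subleading order (an O(1/n) relative correction).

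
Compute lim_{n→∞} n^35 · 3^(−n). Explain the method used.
lim = 0

Exponentials with base > 1 dominate every fixed polynomial: for any fixed c, n^c / 3^n → 0 as n → ∞ (e.g. by the ratio test, or by writing 3^n = e^(n ln 3) and noting e^(n ln 3) / n^c → ∞). Hence n^35 · 3^(−n) = n^35 / 3^n → 0.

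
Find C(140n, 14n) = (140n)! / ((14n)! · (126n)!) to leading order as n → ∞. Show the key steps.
C(140n, 14n) ~ (10000000000/387420489)^(14n) · sqrt(5/(9π·14n))

Write N = 14n. Apply Stirling to each factorial:
  (10N)! ~ sqrt(2π·10N) · (10N/e)^(10N),
  N! ~ sqrt(2π N) · (N/e)^N,
  (9N)! ~ sqrt(2π·9N) · (9N/e)^(9N).
The exponential factors combine to (10N)^(10N) / (N^N · (9N)^(9N)) = 10^(10N)/9^(9N) = (10^10/9^9)^N = (10000000000/387420489)^N.
The square-root prefactors combine to sqrt(2π·10N) / (sqrt(2π N)·sqrt(2π·9N)) = sqrt(10 / (2π·9·N)) = sqrt(5/(9π·14n)).
Substituting N = 14n: C(140n, 14n) ~ (10000000000/387420489)^(14n) · sqrt(5/(9π·14n)).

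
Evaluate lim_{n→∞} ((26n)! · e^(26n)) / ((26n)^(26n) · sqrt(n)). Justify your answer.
lim = sqrt(2π·26)

Stirling: (26n)! ~ sqrt(2π·26n) · (26n/e)^(26n). Hence
  (26n)! · e^(26n) / (26n)^(26n) ~ sqrt(2π·26n).
Dividing by sqrt(n): sqrt(2π·26n) / sqrt(n) = sqrt(2π·26) · n^((1−1)/2), so the limit is sqrt(2π·26).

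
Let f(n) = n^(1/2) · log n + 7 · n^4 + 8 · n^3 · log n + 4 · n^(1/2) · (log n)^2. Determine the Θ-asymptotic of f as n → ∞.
f(n) ∈ Θ(n^4)

Compare the terms by growth order. For large n, n^a · (log n)^b dominates n^a' · (log n)^b' iff a > a', or (a = a' and b > b'). Ranking the 4 terms shows the dominant one is 7 · n^4. Hence f(n) ∈ Θ(n^4).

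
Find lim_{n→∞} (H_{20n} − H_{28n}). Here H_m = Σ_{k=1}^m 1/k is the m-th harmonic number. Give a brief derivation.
lim = ln(20/28) = ln(5/7)

Euler-Maclaurin gives H_m = ln m + γ + 1/(2m) + O(1/m^2). The γ and O(1/m) terms cancel in the difference:
  H_{20n} − H_{28n} = ln(20n) − ln(28n) + O(1/n) = ln(20/28) + O(1/n).
Hence the limit is ln(20/28) = ln(5/7).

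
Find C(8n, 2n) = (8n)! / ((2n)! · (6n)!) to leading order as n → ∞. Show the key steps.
C(8n, 2n) ~ (256/27)^(2n) · sqrt(2/(3π·2n))

Write N = 2n. Apply Stirling to each factorial:
  (4N)! ~ sqrt(2π·4N) · (4N/e)^(4N),
  N! ~ sqrt(2π N) · (N/e)^N,
  (3N)! ~ sqrt(2π·3N) · (3N/e)^(3N).
The exponential factors combine to (4N)^(4N) / (N^N · (3N)^(3N)) = 4^(4N)/3^(3N) = (4^4/3^3)^N = (256/27)^N.
The square-root prefactors combine to sqrt(2π·4N) / (sqrt(2π N)·sqrt(2π·3N)) = sqrt(4 / (2π·3·N)) = sqrt(2/(3π·2n)).
Substituting N = 2n: C(8n, 2n) ~ (256/27)^(2n) · sqrt(2/(3π·2n)).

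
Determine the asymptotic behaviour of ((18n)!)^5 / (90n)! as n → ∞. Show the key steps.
((18n)!)^5/(90n)! ~ ((2π·18n)^(4/2) / sqrt(5)) · 5^(−5·18n)  →  0

Write N = 18n. Stirling: N! ~ sqrt(2π N)(N/e)^N and (5N)! ~ sqrt(2π·5N)·(5N/e)^(5N).
  (N!)^5/(5N)! ~ (2π N)^(5/2) (N/e)^(5N) / [sqrt(2π·5N) (5N/e)^(5N)]
     = (2π N)^(5/2) / sqrt(2π·5N) · (N/(5N))^(5N)
     = (2π N)^((5−1)/2) / sqrt(5) · 5^(−5N).
Since 5^5 > 1, the factor 5^(−5N) decays exponentially, so the ratio → 0. Substituting N = 18n gives the stated form.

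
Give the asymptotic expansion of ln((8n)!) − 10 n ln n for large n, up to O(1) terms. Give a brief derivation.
ln((8n)!) − 10 n ln n = −2 n ln n + 8(ln 8 − 1) n + (1/2) ln(2π·8n) + O(1/n)

Stirling: ln((8n)!) = 8n ln(8n) − 8n + (1/2) ln(2π·8n) + O(1/n).
Expand 8n ln(8n) = 8n (ln n + ln 8) = 8n ln n + 8n ln 8.
Subtract 10n ln n: leading term is (8 − 10) n ln n = −2 n ln n. The next term is 8n ln 8 − 8n = 8(ln 8 − 1) n. Then the (1/2) ln(2π·8n) correction.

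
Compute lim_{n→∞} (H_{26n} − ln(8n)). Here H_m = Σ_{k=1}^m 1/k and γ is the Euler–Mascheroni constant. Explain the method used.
lim = ln(13/4) + γ

By Euler-Maclaurin, H_m = ln m + γ + O(1/m). So
  H_{26n} − ln(8n) = ln(26n) + γ − ln(8n) + O(1/n)
                       = ln(26/8) + γ + O(1/n).
Hence the limit is ln(26/8) + γ (= ln(13/4)).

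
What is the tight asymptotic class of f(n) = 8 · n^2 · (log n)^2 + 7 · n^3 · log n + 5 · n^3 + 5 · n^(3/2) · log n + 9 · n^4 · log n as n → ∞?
f(n) ∈ Θ(n^4 · log n)

Compare the terms by growth order. For large n, n^a · (log n)^b dominates n^a' · (log n)^b' iff a > a', or (a = a' and b > b'). Ranking the 5 terms shows the dominant one is 9 · n^4 · log n. Hence f(n) ∈ Θ(n^4 · log n).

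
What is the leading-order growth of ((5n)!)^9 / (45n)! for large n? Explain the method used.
((5n)!)^9/(45n)! ~ ((2π·5n)^(8/2) / 3) · 9^(−9·5n)  →  0

Write N = 5n. Stirling: N! ~ sqrt(2π N)(N/e)^N and (9N)! ~ sqrt(2π·9N)·(9N/e)^(9N).
  (N!)^9/(9N)! ~ (2π N)^(9/2) (N/e)^(9N) / [sqrt(2π·9N) (9N/e)^(9N)]
     = (2π N)^(9/2) / sqrt(2π·9N) · (N/(9N))^(9N)
     = (2π N)^((9−1)/2) / 3 · 9^(−9N).
Since 9^9 > 1, the factor 9^(−9N) decays exponentially, so the ratio → 0. Substituting N = 5n gives the stated form.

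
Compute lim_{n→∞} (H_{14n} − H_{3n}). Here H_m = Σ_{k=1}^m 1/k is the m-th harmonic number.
lim = ln(14/3)

Euler-Maclaurin gives H_m = ln m + γ + 1/(2m) + O(1/m^2). The γ and O(1/m) terms cancel in the difference:
  H_{14n} − H_{3n} = ln(14n) − ln(3n) + O(1/n) = ln(14/3) + O(1/n).
Hence the limit is ln(14/3).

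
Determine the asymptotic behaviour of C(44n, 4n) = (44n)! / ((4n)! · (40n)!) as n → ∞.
C(44n, 4n) ~ (285311670611/10000000000)^(4n) · sqrt(11/(20π·4n))

Write N = 4n. Apply Stirling to each factorial:
  (11N)! ~ sqrt(2π·11N) · (11N/e)^(11N),
  N! ~ sqrt(2π N) · (N/e)^N,
  (10N)! ~ sqrt(2π·10N) · (10N/e)^(10N).
The exponential factors combine to (11N)^(11N) / (N^N · (10N)^(10N)) = 11^(11N)/10^(10N) = (11^11/10^10)^N = (285311670611/10000000000)^N.
The square-root prefactors combine to sqrt(2π·11N) / (sqrt(2π N)·sqrt(2π·10N)) = sqrt(11 / (2π·10·N)) = sqrt(11/(20π·4n)).
Substituting N = 4n: C(44n, 4n) ~ (285311670611/10000000000)^(4n) · sqrt(11/(20π·4n)).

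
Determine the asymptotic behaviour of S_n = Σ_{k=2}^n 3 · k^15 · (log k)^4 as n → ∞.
S_n ~ 3 · n^16 · (log n)^4 / 16

By integral comparison, S_n = ∫_1^n 3 · x^15 · (log x)^4 dx + O(n^15 · (log n)^4). For the integral, the leading term of ∫_1^n x^15 (log x)^4 dx is n^16/16 · (log n)^4 (by repeated integration by parts; each step lowers the log-exponent and produces a relatively O(1/log n) correction). Hence S_n ~ 3 · n^16 · (log n)^4 / 16.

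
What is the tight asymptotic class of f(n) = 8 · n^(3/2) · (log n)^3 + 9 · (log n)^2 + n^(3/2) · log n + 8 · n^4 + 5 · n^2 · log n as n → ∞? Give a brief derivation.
f(n) ∈ Θ(n^4)

Compare the terms by growth order. For large n, n^a · (log n)^b dominates n^a' · (log n)^b' iff a > a', or (a = a' and b > b'). Ranking the 5 terms shows the dominant one is 8 · n^4. Hence f(n) ∈ Θ(n^4).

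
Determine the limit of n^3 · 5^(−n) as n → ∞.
lim = 0

Exponentials with base > 1 dominate every fixed polynomial: for any fixed c, n^c / 5^n → 0 as n → ∞ (e.g. by the ratio test, or by writing 5^n = e^(n ln 5) and noting e^(n ln 5) / n^c → ∞). Hence n^3 · 5^(−n) = n^3 / 5^n → 0.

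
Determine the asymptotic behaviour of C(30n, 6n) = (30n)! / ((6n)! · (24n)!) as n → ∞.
C(30n, 6n) ~ (3125/256)^(6n) · sqrt(5/(8π·6n))

Write N = 6n. Apply Stirling to each factorial:
  (5N)! ~ sqrt(2π·5N) · (5N/e)^(5N),
  N! ~ sqrt(2π N) · (N/e)^N,
  (4N)! ~ sqrt(2π·4N) · (4N/e)^(4N).
The exponential factors combine to (5N)^(5N) / (N^N · (4N)^(4N)) = 5^(5N)/4^(4N) = (5^5/4^4)^N = (3125/256)^N.
The square-root prefactors combine to sqrt(2π·5N) / (sqrt(2π N)·sqrt(2π·4N)) = sqrt(5 / (2π·4·N)) = sqrt(5/(8π·6n)).
Substituting N = 6n: C(30n, 6n) ~ (3125/256)^(6n) · sqrt(5/(8π·6n)).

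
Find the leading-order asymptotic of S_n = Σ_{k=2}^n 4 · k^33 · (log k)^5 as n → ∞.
S_n ~ 2 · n^34 · (log n)^5 / 17

By integral comparison, S_n = ∫_1^n 4 · x^33 · (log x)^5 dx + O(n^33 · (log n)^5). For the integral, the leading term of ∫_1^n x^33 (log x)^5 dx is n^34/34 · (log n)^5 (by repeated integration by parts; each step lowers the log-exponent and produces a relatively O(1/log n) correction). Hence S_n ~ 2 · n^34 · (log n)^5 / 17.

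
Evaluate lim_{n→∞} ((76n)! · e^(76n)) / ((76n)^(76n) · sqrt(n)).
lim = sqrt(2π·76)

Stirling: (76n)! ~ sqrt(2π·76n) · (76n/e)^(76n). Hence
  (76n)! · e^(76n) / (76n)^(76n) ~ sqrt(2π·76n).
Dividing by sqrt(n): sqrt(2π·76n) / sqrt(n) = sqrt(2π·76) · n^((1−1)/2), so the limit is sqrt(2π·76).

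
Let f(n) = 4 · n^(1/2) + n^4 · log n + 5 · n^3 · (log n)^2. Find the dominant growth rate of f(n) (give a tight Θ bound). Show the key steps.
f(n) ∈ Θ(n^4 · log n)

Compare the terms by growth order. For large n, n^a · (log n)^b dominates n^a' · (log n)^b' iff a > a', or (a = a' and b > b'). Ranking the 3 terms shows the dominant one is n^4 · log n. Hence f(n) ∈ Θ(n^4 · log n).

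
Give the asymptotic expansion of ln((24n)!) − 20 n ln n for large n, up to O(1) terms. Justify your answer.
ln((24n)!) − 20 n ln n = 4 n ln n + 24(ln 24 − 1) n + (1/2) ln(2π·24n) + O(1/n)

Stirling: ln((24n)!) = 24n ln(24n) − 24n + (1/2) ln(2π·24n) + O(1/n).
Expand 24n ln(24n) = 24n (ln n + ln 24) = 24n ln n + 24n ln 24.
Subtract 20n ln n: leading term is (24 − 20) n ln n = 4 n ln n. The next term is 24n ln 24 − 24n = 24(ln 24 − 1) n. Then the (1/2) ln(2π·24n) correction.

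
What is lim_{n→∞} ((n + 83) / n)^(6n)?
lim = e^498

Rewrite as (1 + 83/n)^(6n). By the standard limit (1 + x/n)^n → e^x, we have (1 + 83/n)^n → e^83, and raising to the 6th power gives e^498.
More precisely, ln[(1 + 83/n)^(6n)] = 6n · ln(1 + 83/n) = 6n · (83/n + O(1/n^2)) = 498 + O(1/n) → 498.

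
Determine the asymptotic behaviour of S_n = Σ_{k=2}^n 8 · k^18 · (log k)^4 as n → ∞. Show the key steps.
S_n ~ 8 · n^19 · (log n)^4 / 19

By integral comparison, S_n = ∫_1^n 8 · x^18 · (log x)^4 dx + O(n^18 · (log n)^4). For the integral, the leading term of ∫_1^n x^18 (log x)^4 dx is n^19/19 · (log n)^4 (by repeated integration by parts; each step lowers the log-exponent and produces a relatively O(1/log n) correction). Hence S_n ~ 8 · n^19 · (log n)^4 / 19.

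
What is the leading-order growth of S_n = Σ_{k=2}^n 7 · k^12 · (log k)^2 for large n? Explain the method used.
S_n ~ 7 · n^13 · (log n)^2 / 13

By integral comparison, S_n = ∫_1^n 7 · x^12 · (log x)^2 dx + O(n^12 · (log n)^2). For the integral, the leading term of ∫_1^n x^12 (log x)^2 dx is n^13/13 · (log n)^2 (by repeated integration by parts; each step lowers the log-exponent and produces a relatively O(1/log n) correction). Hence S_n ~ 7 · n^13 · (log n)^2 / 13.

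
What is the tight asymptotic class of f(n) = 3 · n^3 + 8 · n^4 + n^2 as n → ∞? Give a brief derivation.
f(n) ∈ Θ(n^4)

Compare the terms by growth order. For large n, n^a · (log n)^b dominates n^a' · (log n)^b' iff a > a', or (a = a' and b > b'). Ranking the 3 terms shows the dominant one is 8 · n^4. Hence f(n) ∈ Θ(n^4).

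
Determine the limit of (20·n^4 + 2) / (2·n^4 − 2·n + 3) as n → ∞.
lim = 20/2 = 10

For large n the leading n^4 terms dominate both numerator and denominator. Dividing top and bottom by n^4, every other term tends to 0, leaving 20/2 = 10.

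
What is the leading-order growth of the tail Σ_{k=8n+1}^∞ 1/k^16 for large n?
Σ_{k>8n} 1/k^16 ~ 1/(15 · (8n)^15)

Compare to the integral: ∫_{8n}^∞ x^(−16) dx = [−x^(−15)/15]_{8n}^∞ = 1/((16−1)·(8n)^15). Euler-Maclaurin then gives
  Σ_{k>8n} 1/k^16 = ∫_{8n}^∞ dx/x^16 − 1/(2·(8n)^16) + O(1/(8n)^17).
(Equivalently this is ζ(16) − Σ_{k≤8n} 1/k^16.)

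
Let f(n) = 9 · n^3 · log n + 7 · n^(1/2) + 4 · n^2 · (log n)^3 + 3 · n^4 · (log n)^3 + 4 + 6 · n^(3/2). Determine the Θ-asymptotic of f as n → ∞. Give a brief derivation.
f(n) ∈ Θ(n^4 · (log n)^3)

Compare the terms by growth order. For large n, n^a · (log n)^b dominates n^a' · (log n)^b' iff a > a', or (a = a' and b > b'). Ranking the 6 terms shows the dominant one is 3 · n^4 · (log n)^3. Hence f(n) ∈ Θ(n^4 · (log n)^3).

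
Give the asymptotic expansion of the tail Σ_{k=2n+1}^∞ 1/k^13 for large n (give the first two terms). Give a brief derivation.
Σ_{k>2n} 1/k^13 = 1/(12 · (2n)^12) − 1/(2 · (2n)^13) + O(1/(2n)^14)

Compare to the integral: ∫_{2n}^∞ x^(−13) dx = [−x^(−12)/12]_{2n}^∞ = 1/((13−1)·(2n)^12). The Euler-Maclaurin correction adds −f(2n)/2 = −1/(2·(2n)^13). Euler-Maclaurin then gives
  Σ_{k>2n} 1/k^13 = ∫_{2n}^∞ dx/x^13 − 1/(2·(2n)^13) + O(1/(2n)^14).
(Equivalently this is ζ(13) − Σ_{k≤2n} 1/k^13.)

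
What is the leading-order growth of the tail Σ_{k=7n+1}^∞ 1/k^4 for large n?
Σ_{k>7n} 1/k^4 ~ 1/(3 · (7n)^3)

Compare to the integral: ∫_{7n}^∞ x^(−4) dx = [−x^(−3)/3]_{7n}^∞ = 1/((4−1)·(7n)^3). Euler-Maclaurin then gives
  Σ_{k>7n} 1/k^4 = ∫_{7n}^∞ dx/x^4 − 1/(2·(7n)^4) + O(1/(7n)^5).
(Equivalently this is ζ(4) − Σ_{k≤7n} 1/k^4.)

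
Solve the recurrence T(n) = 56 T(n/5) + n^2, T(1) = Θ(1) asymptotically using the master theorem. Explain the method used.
T(n) = Θ(n^(log_5 56))

Master theorem: compare f(n) = n^2 to n^(log_5 56) where log_5 56 ≈ 2.501. Since 2 < log_5 56, we have f(n) = O(n^(log_5 56 − ε)) for some ε > 0 — Case 1. Hence T(n) = Θ(n^(log_5 56)).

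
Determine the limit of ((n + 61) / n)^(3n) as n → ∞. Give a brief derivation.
lim = e^183

Rewrite as (1 + 61/n)^(3n). By the standard limit (1 + x/n)^n → e^x, we have (1 + 61/n)^n → e^61, and raising to the 3rd power gives e^183.
More precisely, ln[(1 + 61/n)^(3n)] = 3n · ln(1 + 61/n) = 3n · (61/n + O(1/n^2)) = 183 + O(1/n) → 183.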